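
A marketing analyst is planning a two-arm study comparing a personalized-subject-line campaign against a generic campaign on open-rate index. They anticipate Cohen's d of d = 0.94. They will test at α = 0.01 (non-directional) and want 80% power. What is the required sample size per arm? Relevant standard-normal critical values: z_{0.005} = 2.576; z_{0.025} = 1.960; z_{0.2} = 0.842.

n = 27 per group

For two independent groups with equal n: n = 2·((z_{α/2} + z_β) / d)².
z_{α/2} + z_β = 2.576 + 0.842 = 3.418.
n = 2 × (3.418 / 0.94)² = 2 × 3.636² = 2 × 13.22 = 26.4.
Round up to the next whole participant.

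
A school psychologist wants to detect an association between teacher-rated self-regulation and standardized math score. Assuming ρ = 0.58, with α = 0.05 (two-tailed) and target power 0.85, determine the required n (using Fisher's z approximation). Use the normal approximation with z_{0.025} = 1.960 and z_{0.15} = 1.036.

n = 24

Fisher's z: C = ½·ln((1+r)/(1−r)) = ½·ln(3.7619) = 0.6625.
n = ((z_{α/2} + z_β)/C)² + 3.
(1.960 + 1.036) / 0.6625 = 2.996 / 0.6625 = 4.522.
n = 4.522² + 3 = 20.45 + 3 = 23.5.
Round up.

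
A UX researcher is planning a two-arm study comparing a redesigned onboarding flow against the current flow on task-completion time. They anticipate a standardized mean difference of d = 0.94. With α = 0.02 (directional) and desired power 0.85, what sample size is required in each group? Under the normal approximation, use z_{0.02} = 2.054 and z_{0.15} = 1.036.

n = 22 per group

For two independent groups with equal n: n = 2·((z_{α} + z_β) / d)².
z_{α} + z_β = 2.054 + 1.036 = 3.090.
n = 2 × (3.090 / 0.94)² = 2 × 3.287² = 2 × 10.81 = 21.6.
Round up to the next whole participant.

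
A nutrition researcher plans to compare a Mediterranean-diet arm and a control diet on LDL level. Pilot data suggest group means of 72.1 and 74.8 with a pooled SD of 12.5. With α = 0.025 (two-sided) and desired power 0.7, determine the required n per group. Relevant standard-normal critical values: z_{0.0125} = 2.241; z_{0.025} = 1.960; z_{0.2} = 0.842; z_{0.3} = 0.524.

n = 328 per group

Cohen's d = |M₁ − M₂| / SD_pooled = |72.1 − 74.8| / 12.5 = 2.7 / 12.5 = 0.216.
For two independent groups with equal n: n = 2·((z_{α/2} + z_β) / d)².
z_{α/2} + z_β = 2.241 + 0.524 = 2.765.
n = 2 × (2.765 / 0.216)² = 2 × 12.801² = 2 × 163.86 = 327.7.
Round up to the next whole participant.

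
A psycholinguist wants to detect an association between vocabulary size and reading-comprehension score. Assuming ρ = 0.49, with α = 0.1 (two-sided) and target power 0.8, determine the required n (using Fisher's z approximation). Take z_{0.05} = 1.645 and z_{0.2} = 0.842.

Fisher's z: C = ½·ln((1+r)/(1−r)) = ½·ln(2.9216) = 0.5361.
n = ((z_{α/2} + z_β)/C)² + 3.
(1.645 + 0.842) / 0.5361 = 2.487 / 0.5361 = 4.639.
n = 4.639² + 3 = 21.52 + 3 = 24.5.
Round up.

n = 25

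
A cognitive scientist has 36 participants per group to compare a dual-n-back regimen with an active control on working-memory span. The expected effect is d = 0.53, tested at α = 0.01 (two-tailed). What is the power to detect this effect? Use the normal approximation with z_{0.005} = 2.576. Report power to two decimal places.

power ≈ 0.37

For two equal groups, power = Φ(d·√(n/2) − z_{α/2}).
d·√(n/2) = 0.53 × √(36/2) = 0.53 × 4.243 = 2.249.
z_β = 2.249 − 2.576 = -0.327.
Power = Φ(-0.327) = 0.372.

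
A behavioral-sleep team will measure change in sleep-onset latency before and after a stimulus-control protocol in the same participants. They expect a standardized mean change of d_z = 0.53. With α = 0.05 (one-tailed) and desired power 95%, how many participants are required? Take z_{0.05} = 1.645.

For a paired (one-sample on differences) test: n = ((z_{α} + z_β) / d)².
z_{α} + z_β = 1.645 + 1.645 = 3.290.
n = (3.290 / 0.53)² = 6.208² = 38.53.
Round up.

n = 39 pairs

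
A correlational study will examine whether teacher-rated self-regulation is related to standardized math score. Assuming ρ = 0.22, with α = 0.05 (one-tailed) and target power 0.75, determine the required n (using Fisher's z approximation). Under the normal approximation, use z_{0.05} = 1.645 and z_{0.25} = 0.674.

Fisher's z: C = ½·ln((1+r)/(1−r)) = ½·ln(1.5641) = 0.2237.
n = ((z_{α} + z_β)/C)² + 3.
(1.645 + 0.674) / 0.2237 = 2.319 / 0.2237 = 10.367.
n = 10.367² + 3 = 107.47 + 3 = 110.5.
Round up.

n = 111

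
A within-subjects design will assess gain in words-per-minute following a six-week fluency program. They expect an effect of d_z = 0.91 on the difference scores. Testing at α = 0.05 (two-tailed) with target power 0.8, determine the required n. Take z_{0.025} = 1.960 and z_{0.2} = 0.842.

n = 10 pairs

For a paired (one-sample on differences) test: n = ((z_{α/2} + z_β) / d)².
z_{α/2} + z_β = 1.960 + 0.842 = 2.802.
n = (2.802 / 0.91)² = 3.079² = 9.48.
Round up.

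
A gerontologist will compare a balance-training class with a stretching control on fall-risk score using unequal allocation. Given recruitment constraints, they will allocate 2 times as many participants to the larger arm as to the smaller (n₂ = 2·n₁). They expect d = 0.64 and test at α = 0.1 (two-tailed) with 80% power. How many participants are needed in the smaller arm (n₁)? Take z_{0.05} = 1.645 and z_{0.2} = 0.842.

n₁ = 23

With allocation ratio k = n₂/n₁ = 2, Var(x̄₁−x̄₂) = σ²(1/n₁ + 1/(k·n₁)) = σ²·(k+1)/(k·n₁).
So n₁ = (1 + 1/k)·((z_{α/2} + z_β)/d)² = 1.500 × (2.487/0.64)².
n₁ = 1.500 × 15.10 = 22.7.
Round up: n₁ = 23, giving n₂ = 2 × 23 = 46.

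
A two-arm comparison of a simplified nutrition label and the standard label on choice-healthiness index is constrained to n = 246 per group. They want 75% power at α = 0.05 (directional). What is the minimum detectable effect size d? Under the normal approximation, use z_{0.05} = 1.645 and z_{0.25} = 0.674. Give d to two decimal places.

For two independent groups of n = 246 each: d_min = (z_{α} + z_β)·√(2/n).
z-sum = 1.645 + 0.674 = 2.319.
d_min = 2.319 × √(2/246) = 2.319 × 0.0902 = 0.209.

d_min ≈ 0.21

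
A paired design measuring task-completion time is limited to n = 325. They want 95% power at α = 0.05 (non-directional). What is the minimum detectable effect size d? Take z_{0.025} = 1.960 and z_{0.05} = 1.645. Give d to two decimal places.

For a single sample (or paired design) of n = 325: d_min = (z_{α/2} + z_β)/√n.
z-sum = 1.960 + 1.645 = 3.605.
d_min = 3.605 / √325 = 3.605 / 18.028 = 0.200.

d_min ≈ 0.20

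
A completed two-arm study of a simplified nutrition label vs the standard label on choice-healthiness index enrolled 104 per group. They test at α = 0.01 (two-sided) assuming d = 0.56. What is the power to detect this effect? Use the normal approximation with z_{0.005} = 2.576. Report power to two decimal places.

For two equal groups, power = Φ(d·√(n/2) − z_{α/2}).
d·√(n/2) = 0.56 × √(104/2) = 0.56 × 7.211 = 4.038.
z_β = 4.038 − 2.576 = 1.462.
Power = Φ(1.462) = 0.928.

power ≈ 0.93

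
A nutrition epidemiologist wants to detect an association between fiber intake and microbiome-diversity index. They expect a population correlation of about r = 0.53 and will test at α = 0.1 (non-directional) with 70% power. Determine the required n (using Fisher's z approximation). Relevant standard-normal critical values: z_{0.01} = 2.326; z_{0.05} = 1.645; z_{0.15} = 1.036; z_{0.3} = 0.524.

n = 17

Fisher's z: C = ½·ln((1+r)/(1−r)) = ½·ln(3.2553) = 0.5901.
n = ((z_{α/2} + z_β)/C)² + 3.
(1.645 + 0.524) / 0.5901 = 2.169 / 0.5901 = 3.676.
n = 3.676² + 3 = 13.51 + 3 = 16.5.
Round up.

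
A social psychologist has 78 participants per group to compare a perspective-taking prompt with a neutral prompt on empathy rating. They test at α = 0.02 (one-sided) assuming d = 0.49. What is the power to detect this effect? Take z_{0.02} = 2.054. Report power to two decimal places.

For two equal groups, power = Φ(d·√(n/2) − z_{α}).
d·√(n/2) = 0.49 × √(78/2) = 0.49 × 6.245 = 3.060.
z_β = 3.060 − 2.054 = 1.006.
Power = Φ(1.006) = 0.843.

power ≈ 0.84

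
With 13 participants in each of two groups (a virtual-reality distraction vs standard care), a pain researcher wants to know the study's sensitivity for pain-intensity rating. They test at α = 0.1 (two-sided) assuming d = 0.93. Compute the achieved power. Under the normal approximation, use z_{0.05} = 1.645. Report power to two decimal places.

power ≈ 0.77

For two equal groups, power = Φ(d·√(n/2) − z_{α/2}).
d·√(n/2) = 0.93 × √(13/2) = 0.93 × 2.550 = 2.371.
z_β = 2.371 − 1.645 = 0.726.
Power = Φ(0.726) = 0.766.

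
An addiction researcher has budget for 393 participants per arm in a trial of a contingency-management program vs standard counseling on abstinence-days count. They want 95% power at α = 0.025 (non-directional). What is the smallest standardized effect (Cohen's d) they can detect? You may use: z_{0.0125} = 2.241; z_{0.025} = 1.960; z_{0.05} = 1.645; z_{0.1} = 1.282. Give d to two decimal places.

d_min ≈ 0.28

For two independent groups of n = 393 each: d_min = (z_{α/2} + z_β)·√(2/n).
z-sum = 2.241 + 1.645 = 3.886.
d_min = 3.886 × √(2/393) = 3.886 × 0.0713 = 0.277.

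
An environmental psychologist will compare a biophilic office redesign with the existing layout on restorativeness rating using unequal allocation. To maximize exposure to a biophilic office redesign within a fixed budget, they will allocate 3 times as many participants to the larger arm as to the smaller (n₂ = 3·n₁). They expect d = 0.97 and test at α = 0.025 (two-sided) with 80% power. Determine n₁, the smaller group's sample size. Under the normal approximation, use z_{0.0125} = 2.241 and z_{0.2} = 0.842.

n₁ = 14

With allocation ratio k = n₂/n₁ = 3, Var(x̄₁−x̄₂) = σ²(1/n₁ + 1/(k·n₁)) = σ²·(k+1)/(k·n₁).
So n₁ = (1 + 1/k)·((z_{α/2} + z_β)/d)² = 1.333 × (3.083/0.97)².
n₁ = 1.333 × 10.10 = 13.5.
Round up: n₁ = 14, giving n₂ = 3 × 14 = 42.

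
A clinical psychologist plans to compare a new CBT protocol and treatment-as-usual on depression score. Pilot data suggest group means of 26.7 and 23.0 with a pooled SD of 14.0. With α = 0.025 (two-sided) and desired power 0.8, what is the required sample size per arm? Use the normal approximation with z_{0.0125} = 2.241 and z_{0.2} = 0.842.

Cohen's d = |M₁ − M₂| / SD_pooled = |26.7 − 23.0| / 14.0 = 3.7 / 14.0 = 0.264.
For two independent groups with equal n: n = 2·((z_{α/2} + z_β) / d)².
z_{α/2} + z_β = 2.241 + 0.842 = 3.083.
n = 2 × (3.083 / 0.264)² = 2 × 11.678² = 2 × 136.38 = 272.8.
Round up to the next whole participant.

n = 273 per group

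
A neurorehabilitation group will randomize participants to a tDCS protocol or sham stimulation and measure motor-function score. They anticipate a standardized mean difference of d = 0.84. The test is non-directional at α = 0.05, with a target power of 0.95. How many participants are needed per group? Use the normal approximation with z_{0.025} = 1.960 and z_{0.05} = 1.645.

For two independent groups with equal n: n = 2·((z_{α/2} + z_β) / d)².
z_{α/2} + z_β = 1.960 + 1.645 = 3.605.
n = 2 × (3.605 / 0.84)² = 2 × 4.292² = 2 × 18.42 = 36.8.
Round up to the next whole participant.

n = 37 per group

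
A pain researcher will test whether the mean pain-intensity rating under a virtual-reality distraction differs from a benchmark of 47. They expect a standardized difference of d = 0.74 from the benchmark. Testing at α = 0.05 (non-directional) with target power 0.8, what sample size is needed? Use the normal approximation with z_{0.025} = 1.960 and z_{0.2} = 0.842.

For a one-sample test: n = ((z_{α/2} + z_β) / d)².
z_{α/2} + z_β = 1.960 + 0.842 = 2.802.
n = (2.802 / 0.74)² = 3.786² = 14.34.
Round up.

n = 15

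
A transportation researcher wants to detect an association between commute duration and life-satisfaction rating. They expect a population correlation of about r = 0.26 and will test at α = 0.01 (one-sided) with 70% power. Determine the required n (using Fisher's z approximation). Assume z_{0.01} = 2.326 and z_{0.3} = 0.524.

Fisher's z: C = ½·ln((1+r)/(1−r)) = ½·ln(1.7027) = 0.2661.
n = ((z_{α} + z_β)/C)² + 3.
(2.326 + 0.524) / 0.2661 = 2.850 / 0.2661 = 10.710.
n = 10.710² + 3 = 114.71 + 3 = 117.7.
Round up.

n = 118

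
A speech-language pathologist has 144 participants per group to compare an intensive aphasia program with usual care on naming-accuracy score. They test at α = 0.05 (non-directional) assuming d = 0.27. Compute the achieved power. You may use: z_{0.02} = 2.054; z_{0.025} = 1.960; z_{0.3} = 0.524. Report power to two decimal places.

power ≈ 0.63

For two equal groups, power = Φ(d·√(n/2) − z_{α/2}).
d·√(n/2) = 0.27 × √(144/2) = 0.27 × 8.485 = 2.291.
z_β = 2.291 − 1.960 = 0.331.
Power = Φ(0.331) = 0.630.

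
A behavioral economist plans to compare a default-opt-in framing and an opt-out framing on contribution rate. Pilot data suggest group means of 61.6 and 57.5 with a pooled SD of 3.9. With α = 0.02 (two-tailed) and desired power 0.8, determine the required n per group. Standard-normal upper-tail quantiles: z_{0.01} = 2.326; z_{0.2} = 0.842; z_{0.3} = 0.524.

Cohen's d = |M₁ − M₂| / SD_pooled = |61.6 − 57.5| / 3.9 = 4.1 / 3.9 = 1.051.
For two independent groups with equal n: n = 2·((z_{α/2} + z_β) / d)².
z_{α/2} + z_β = 2.326 + 0.842 = 3.168.
n = 2 × (3.168 / 1.051)² = 2 × 3.014² = 2 × 9.09 = 18.2.
Round up to the next whole participant.

n = 19 per group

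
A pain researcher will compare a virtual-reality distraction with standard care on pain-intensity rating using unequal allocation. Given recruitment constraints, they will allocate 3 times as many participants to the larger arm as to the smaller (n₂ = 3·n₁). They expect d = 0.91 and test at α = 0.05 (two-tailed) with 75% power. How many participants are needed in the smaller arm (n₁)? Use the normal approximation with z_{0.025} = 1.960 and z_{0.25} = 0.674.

With allocation ratio k = n₂/n₁ = 3, Var(x̄₁−x̄₂) = σ²(1/n₁ + 1/(k·n₁)) = σ²·(k+1)/(k·n₁).
So n₁ = (1 + 1/k)·((z_{α/2} + z_β)/d)² = 1.333 × (2.634/0.91)².
n₁ = 1.333 × 8.38 = 11.2.
Round up: n₁ = 12, giving n₂ = 3 × 12 = 36.

n₁ = 12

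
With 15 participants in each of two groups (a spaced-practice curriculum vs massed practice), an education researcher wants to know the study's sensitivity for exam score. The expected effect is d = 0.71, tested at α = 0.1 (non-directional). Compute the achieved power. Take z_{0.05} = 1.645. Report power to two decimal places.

power ≈ 0.62

For two equal groups, power = Φ(d·√(n/2) − z_{α/2}).
d·√(n/2) = 0.71 × √(15/2) = 0.71 × 2.739 = 1.944.
z_β = 1.944 − 1.645 = 0.299.
Power = Φ(0.299) = 0.618.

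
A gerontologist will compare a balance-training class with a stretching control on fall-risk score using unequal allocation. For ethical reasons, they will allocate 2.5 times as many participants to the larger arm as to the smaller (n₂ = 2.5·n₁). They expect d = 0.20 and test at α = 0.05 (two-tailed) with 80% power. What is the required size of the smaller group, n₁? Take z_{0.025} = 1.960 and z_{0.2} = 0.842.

With allocation ratio k = n₂/n₁ = 2.5, Var(x̄₁−x̄₂) = σ²(1/n₁ + 1/(k·n₁)) = σ²·(k+1)/(k·n₁).
So n₁ = (1 + 1/k)·((z_{α/2} + z_β)/d)² = 1.400 × (2.802/0.20)².
n₁ = 1.400 × 196.28 = 274.8.
Round up: n₁ = 275, giving n₂ = ⌈2.5 × 275⌉ = ⌈687.5⌉ = 688.

n₁ = 275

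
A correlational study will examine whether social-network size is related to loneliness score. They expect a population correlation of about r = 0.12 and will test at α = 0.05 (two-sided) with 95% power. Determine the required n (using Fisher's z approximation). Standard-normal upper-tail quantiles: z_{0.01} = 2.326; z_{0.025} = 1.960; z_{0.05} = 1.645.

Fisher's z: C = ½·ln((1+r)/(1−r)) = ½·ln(1.2727) = 0.1206.
n = ((z_{α/2} + z_β)/C)² + 3.
(1.960 + 1.645) / 0.1206 = 3.605 / 0.1206 = 29.892.
n = 29.892² + 3 = 893.54 + 3 = 896.5.
Round up.

n = 897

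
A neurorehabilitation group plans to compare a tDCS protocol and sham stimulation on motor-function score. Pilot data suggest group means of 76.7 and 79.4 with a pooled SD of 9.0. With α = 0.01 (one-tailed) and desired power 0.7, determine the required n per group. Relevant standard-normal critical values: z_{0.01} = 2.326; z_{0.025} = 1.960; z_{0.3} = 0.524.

Cohen's d = |M₁ − M₂| / SD_pooled = |76.7 − 79.4| / 9.0 = 2.7 / 9.0 = 0.300.
For two independent groups with equal n: n = 2·((z_{α} + z_β) / d)².
z_{α} + z_β = 2.326 + 0.524 = 2.850.
n = 2 × (2.850 / 0.300)² = 2 × 9.500² = 2 × 90.25 = 180.5.
Round up to the next whole participant.

n = 181 per group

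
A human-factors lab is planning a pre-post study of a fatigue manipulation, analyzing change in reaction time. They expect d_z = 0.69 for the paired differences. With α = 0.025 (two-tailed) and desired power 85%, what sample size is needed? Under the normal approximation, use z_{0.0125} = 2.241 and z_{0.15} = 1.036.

n = 23 pairs

For a paired (one-sample on differences) test: n = ((z_{α/2} + z_β) / d)².
z_{α/2} + z_β = 2.241 + 1.036 = 3.277.
n = (3.277 / 0.69)² = 4.749² = 22.56.
Round up.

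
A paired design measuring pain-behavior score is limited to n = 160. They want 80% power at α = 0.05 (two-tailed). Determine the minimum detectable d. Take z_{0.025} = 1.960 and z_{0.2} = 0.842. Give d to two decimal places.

d_min ≈ 0.22

For a single sample (or paired design) of n = 160: d_min = (z_{α/2} + z_β)/√n.
z-sum = 1.960 + 0.842 = 2.802.
d_min = 2.802 / √160 = 2.802 / 12.649 = 0.222.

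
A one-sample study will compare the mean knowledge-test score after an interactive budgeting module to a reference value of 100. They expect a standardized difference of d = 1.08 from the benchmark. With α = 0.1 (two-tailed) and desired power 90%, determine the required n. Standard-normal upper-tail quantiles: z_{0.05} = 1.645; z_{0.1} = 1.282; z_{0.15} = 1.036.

For a one-sample test: n = ((z_{α/2} + z_β) / d)².
z_{α/2} + z_β = 1.645 + 1.282 = 2.927.
n = (2.927 / 1.08)² = 2.710² = 7.35.
Round up.

n = 8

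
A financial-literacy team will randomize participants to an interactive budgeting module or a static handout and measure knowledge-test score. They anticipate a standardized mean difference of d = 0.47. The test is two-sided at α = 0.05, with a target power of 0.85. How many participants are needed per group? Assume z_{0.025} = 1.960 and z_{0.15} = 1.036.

n = 82 per group

For two independent groups with equal n: n = 2·((z_{α/2} + z_β) / d)².
z_{α/2} + z_β = 1.960 + 1.036 = 2.996.
n = 2 × (2.996 / 0.47)² = 2 × 6.374² = 2 × 40.63 = 81.3.
Round up to the next whole participant.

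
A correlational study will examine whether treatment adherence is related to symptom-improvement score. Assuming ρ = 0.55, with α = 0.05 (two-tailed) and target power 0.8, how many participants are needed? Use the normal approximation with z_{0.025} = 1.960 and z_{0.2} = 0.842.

Fisher's z: C = ½·ln((1+r)/(1−r)) = ½·ln(3.4444) = 0.6184.
n = ((z_{α/2} + z_β)/C)² + 3.
(1.960 + 0.842) / 0.6184 = 2.802 / 0.6184 = 4.531.
n = 4.531² + 3 = 20.53 + 3 = 23.5.
Round up.

n = 24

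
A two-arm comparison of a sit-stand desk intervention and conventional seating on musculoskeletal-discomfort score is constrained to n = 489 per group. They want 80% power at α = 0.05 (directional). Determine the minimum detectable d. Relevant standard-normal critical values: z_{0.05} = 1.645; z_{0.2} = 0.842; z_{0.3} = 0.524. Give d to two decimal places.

For two independent groups of n = 489 each: d_min = (z_{α} + z_β)·√(2/n).
z-sum = 1.645 + 0.842 = 2.487.
d_min = 2.487 × √(2/489) = 2.487 × 0.0640 = 0.159.

d_min ≈ 0.16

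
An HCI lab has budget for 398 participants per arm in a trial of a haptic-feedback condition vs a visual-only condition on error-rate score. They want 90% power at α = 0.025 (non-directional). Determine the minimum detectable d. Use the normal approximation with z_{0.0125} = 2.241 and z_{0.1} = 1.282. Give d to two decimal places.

For two independent groups of n = 398 each: d_min = (z_{α/2} + z_β)·√(2/n).
z-sum = 2.241 + 1.282 = 3.523.
d_min = 3.523 × √(2/398) = 3.523 × 0.0709 = 0.250.

d_min ≈ 0.25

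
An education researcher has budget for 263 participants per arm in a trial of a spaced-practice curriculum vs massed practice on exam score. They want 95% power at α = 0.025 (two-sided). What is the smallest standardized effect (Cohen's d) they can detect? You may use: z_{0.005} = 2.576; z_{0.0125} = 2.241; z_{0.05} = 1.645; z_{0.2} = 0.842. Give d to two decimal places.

d_min ≈ 0.34

For two independent groups of n = 263 each: d_min = (z_{α/2} + z_β)·√(2/n).
z-sum = 2.241 + 1.645 = 3.886.
d_min = 3.886 × √(2/263) = 3.886 × 0.0872 = 0.339.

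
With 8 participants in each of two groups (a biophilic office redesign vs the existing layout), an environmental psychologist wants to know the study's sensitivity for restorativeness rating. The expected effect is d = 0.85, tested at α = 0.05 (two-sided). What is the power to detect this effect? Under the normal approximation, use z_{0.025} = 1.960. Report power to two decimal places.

power ≈ 0.40

For two equal groups, power = Φ(d·√(n/2) − z_{α/2}).
d·√(n/2) = 0.85 × √(8/2) = 0.85 × 2.000 = 1.700.
z_β = 1.700 − 1.960 = -0.260.
Power = Φ(-0.260) = 0.397.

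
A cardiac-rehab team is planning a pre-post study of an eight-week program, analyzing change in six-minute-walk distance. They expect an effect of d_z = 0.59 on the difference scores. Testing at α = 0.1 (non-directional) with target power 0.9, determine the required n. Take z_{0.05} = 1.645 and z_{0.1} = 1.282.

n = 25 pairs

For a paired (one-sample on differences) test: n = ((z_{α/2} + z_β) / d)².
z_{α/2} + z_β = 1.645 + 1.282 = 2.927.
n = (2.927 / 0.59)² = 4.961² = 24.61.
Round up.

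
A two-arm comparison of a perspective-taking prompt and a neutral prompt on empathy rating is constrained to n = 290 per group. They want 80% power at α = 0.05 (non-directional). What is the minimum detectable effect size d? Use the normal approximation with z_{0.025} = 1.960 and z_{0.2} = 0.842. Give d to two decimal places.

For two independent groups of n = 290 each: d_min = (z_{α/2} + z_β)·√(2/n).
z-sum = 1.960 + 0.842 = 2.802.
d_min = 2.802 × √(2/290) = 2.802 × 0.0830 = 0.233.

d_min ≈ 0.23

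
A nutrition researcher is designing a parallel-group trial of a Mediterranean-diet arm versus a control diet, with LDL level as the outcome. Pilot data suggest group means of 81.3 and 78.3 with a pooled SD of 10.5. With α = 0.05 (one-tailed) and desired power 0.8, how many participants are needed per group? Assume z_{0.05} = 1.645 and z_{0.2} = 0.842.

n = 152 per group

Cohen's d = |M₁ − M₂| / SD_pooled = |81.3 − 78.3| / 10.5 = 3.0 / 10.5 = 0.286.
For two independent groups with equal n: n = 2·((z_{α} + z_β) / d)².
z_{α} + z_β = 1.645 + 0.842 = 2.487.
n = 2 × (2.487 / 0.286)² = 2 × 8.696² = 2 × 75.62 = 151.2.
Round up to the next whole participant.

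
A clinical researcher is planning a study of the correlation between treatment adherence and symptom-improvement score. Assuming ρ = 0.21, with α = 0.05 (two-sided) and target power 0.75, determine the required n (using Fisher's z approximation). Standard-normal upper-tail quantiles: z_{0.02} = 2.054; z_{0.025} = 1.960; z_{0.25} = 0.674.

Fisher's z: C = ½·ln((1+r)/(1−r)) = ½·ln(1.5316) = 0.2132.
n = ((z_{α/2} + z_β)/C)² + 3.
(1.960 + 0.674) / 0.2132 = 2.634 / 0.2132 = 12.355.
n = 12.355² + 3 = 152.64 + 3 = 155.6.
Round up.

n = 156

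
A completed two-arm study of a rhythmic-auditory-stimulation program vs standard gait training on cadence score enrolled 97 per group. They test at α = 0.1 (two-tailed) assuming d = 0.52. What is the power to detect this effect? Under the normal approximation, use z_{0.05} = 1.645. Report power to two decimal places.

For two equal groups, power = Φ(d·√(n/2) − z_{α/2}).
d·√(n/2) = 0.52 × √(97/2) = 0.52 × 6.964 = 3.621.
z_β = 3.621 − 1.645 = 1.976.
Power = Φ(1.976) = 0.976.

power ≈ 0.98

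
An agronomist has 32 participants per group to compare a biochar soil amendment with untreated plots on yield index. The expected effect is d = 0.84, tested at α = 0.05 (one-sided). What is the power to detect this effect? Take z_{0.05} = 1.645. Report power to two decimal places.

power ≈ 0.96

For two equal groups, power = Φ(d·√(n/2) − z_{α}).
d·√(n/2) = 0.84 × √(32/2) = 0.84 × 4.000 = 3.360.
z_β = 3.360 − 1.645 = 1.715.
Power = Φ(1.715) = 0.957.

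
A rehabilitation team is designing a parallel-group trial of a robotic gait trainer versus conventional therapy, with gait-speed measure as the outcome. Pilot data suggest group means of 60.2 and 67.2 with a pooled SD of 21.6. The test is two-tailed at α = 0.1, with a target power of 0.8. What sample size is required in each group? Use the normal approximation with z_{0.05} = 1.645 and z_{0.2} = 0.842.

Cohen's d = |M₁ − M₂| / SD_pooled = |60.2 − 67.2| / 21.6 = 7.0 / 21.6 = 0.324.
For two independent groups with equal n: n = 2·((z_{α/2} + z_β) / d)².
z_{α/2} + z_β = 1.645 + 0.842 = 2.487.
n = 2 × (2.487 / 0.324)² = 2 × 7.676² = 2 × 58.92 = 117.8.
Round up to the next whole participant.

n = 118 per group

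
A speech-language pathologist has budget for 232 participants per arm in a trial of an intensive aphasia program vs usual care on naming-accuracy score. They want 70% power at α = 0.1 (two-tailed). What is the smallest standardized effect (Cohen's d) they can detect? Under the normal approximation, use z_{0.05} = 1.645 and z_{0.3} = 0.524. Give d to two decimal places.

For two independent groups of n = 232 each: d_min = (z_{α/2} + z_β)·√(2/n).
z-sum = 1.645 + 0.524 = 2.169.
d_min = 2.169 × √(2/232) = 2.169 × 0.0928 = 0.201.

d_min ≈ 0.20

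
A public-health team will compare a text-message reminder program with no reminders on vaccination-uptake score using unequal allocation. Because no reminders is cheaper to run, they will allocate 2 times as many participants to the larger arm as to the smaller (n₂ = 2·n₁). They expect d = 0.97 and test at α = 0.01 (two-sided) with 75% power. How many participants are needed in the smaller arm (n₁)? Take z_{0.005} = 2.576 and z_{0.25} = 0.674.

With allocation ratio k = n₂/n₁ = 2, Var(x̄₁−x̄₂) = σ²(1/n₁ + 1/(k·n₁)) = σ²·(k+1)/(k·n₁).
So n₁ = (1 + 1/k)·((z_{α/2} + z_β)/d)² = 1.500 × (3.250/0.97)².
n₁ = 1.500 × 11.23 = 16.8.
Round up: n₁ = 17, giving n₂ = 2 × 17 = 34.

n₁ = 17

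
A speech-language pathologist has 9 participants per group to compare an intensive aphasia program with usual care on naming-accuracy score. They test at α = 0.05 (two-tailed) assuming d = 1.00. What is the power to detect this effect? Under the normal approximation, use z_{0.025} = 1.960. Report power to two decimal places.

power ≈ 0.56

For two equal groups, power = Φ(d·√(n/2) − z_{α/2}).
d·√(n/2) = 1.00 × √(9/2) = 1.00 × 2.121 = 2.121.
z_β = 2.121 − 1.960 = 0.161.
Power = Φ(0.161) = 0.564.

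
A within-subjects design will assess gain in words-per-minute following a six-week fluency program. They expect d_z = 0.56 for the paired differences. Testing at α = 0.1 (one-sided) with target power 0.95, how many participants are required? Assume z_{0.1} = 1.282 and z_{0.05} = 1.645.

n = 28 pairs

For a paired (one-sample on differences) test: n = ((z_{α} + z_β) / d)².
z_{α} + z_β = 1.282 + 1.645 = 2.927.
n = (2.927 / 0.56)² = 5.227² = 27.32.
Round up.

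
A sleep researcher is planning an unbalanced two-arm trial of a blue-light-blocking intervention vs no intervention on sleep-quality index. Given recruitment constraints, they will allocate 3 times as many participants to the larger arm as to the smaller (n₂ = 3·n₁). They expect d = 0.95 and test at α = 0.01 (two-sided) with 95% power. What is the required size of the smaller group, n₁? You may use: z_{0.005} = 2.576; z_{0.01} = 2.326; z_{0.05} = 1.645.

n₁ = 27

With allocation ratio k = n₂/n₁ = 3, Var(x̄₁−x̄₂) = σ²(1/n₁ + 1/(k·n₁)) = σ²·(k+1)/(k·n₁).
So n₁ = (1 + 1/k)·((z_{α/2} + z_β)/d)² = 1.333 × (4.221/0.95)².
n₁ = 1.333 × 19.74 = 26.3.
Round up: n₁ = 27, giving n₂ = 3 × 27 = 81.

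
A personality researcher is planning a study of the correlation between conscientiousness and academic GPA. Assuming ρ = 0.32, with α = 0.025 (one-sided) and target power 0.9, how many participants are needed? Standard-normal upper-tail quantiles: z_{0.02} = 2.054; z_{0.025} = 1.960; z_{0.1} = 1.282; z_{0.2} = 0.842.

Fisher's z: C = ½·ln((1+r)/(1−r)) = ½·ln(1.9412) = 0.3316.
n = ((z_{α} + z_β)/C)² + 3.
(1.960 + 1.282) / 0.3316 = 3.242 / 0.3316 = 9.777.
n = 9.777² + 3 = 95.59 + 3 = 98.6.
Round up.

n = 99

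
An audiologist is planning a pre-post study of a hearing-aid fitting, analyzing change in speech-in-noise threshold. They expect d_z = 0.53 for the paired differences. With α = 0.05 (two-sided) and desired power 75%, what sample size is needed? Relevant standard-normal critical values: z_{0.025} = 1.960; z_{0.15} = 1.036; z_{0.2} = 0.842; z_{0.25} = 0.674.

For a paired (one-sample on differences) test: n = ((z_{α/2} + z_β) / d)².
z_{α/2} + z_β = 1.960 + 0.674 = 2.634.
n = (2.634 / 0.53)² = 4.970² = 24.70.
Round up.

n = 25 pairs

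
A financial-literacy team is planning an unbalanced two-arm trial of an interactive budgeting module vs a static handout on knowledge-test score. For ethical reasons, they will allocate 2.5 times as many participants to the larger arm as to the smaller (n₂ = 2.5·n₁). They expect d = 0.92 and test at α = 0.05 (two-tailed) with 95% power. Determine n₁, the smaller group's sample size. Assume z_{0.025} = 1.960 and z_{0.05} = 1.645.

With allocation ratio k = n₂/n₁ = 2.5, Var(x̄₁−x̄₂) = σ²(1/n₁ + 1/(k·n₁)) = σ²·(k+1)/(k·n₁).
So n₁ = (1 + 1/k)·((z_{α/2} + z_β)/d)² = 1.400 × (3.605/0.92)².
n₁ = 1.400 × 15.35 = 21.5.
Round up: n₁ = 22, giving n₂ = 2.5 × 22 = 55.

n₁ = 22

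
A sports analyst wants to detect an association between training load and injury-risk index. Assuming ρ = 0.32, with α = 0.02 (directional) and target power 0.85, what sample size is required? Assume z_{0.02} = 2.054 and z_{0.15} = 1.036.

Fisher's z: C = ½·ln((1+r)/(1−r)) = ½·ln(1.9412) = 0.3316.
n = ((z_{α} + z_β)/C)² + 3.
(2.054 + 1.036) / 0.3316 = 3.090 / 0.3316 = 9.318.
n = 9.318² + 3 = 86.83 + 3 = 89.8.
Round up.

n = 90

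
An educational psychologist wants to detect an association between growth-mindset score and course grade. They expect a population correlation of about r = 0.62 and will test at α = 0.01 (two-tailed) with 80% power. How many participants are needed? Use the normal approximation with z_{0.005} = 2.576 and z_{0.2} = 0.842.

n = 26

Fisher's z: C = ½·ln((1+r)/(1−r)) = ½·ln(4.2632) = 0.7250.
n = ((z_{α/2} + z_β)/C)² + 3.
(2.576 + 0.842) / 0.7250 = 3.418 / 0.7250 = 4.714.
n = 4.714² + 3 = 22.23 + 3 = 25.2.
Round up.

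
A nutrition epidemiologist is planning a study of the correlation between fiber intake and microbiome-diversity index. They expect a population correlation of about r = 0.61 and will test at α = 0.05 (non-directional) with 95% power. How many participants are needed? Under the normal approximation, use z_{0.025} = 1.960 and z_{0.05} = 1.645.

Fisher's z: C = ½·ln((1+r)/(1−r)) = ½·ln(4.1282) = 0.7089.
n = ((z_{α/2} + z_β)/C)² + 3.
(1.960 + 1.645) / 0.7089 = 3.605 / 0.7089 = 5.085.
n = 5.085² + 3 = 25.86 + 3 = 28.9.
Round up.

n = 29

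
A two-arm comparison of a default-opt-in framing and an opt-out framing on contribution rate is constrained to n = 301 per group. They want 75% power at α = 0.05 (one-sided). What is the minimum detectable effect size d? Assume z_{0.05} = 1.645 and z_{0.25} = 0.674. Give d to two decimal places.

d_min ≈ 0.19

For two independent groups of n = 301 each: d_min = (z_{α} + z_β)·√(2/n).
z-sum = 1.645 + 0.674 = 2.319.
d_min = 2.319 × √(2/301) = 2.319 × 0.0815 = 0.189.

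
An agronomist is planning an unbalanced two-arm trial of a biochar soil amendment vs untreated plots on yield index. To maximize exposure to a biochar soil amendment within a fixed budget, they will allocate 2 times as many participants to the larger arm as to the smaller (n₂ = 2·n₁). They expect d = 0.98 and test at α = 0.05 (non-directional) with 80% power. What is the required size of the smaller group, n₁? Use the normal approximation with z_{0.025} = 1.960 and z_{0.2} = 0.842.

n₁ = 13

With allocation ratio k = n₂/n₁ = 2, Var(x̄₁−x̄₂) = σ²(1/n₁ + 1/(k·n₁)) = σ²·(k+1)/(k·n₁).
So n₁ = (1 + 1/k)·((z_{α/2} + z_β)/d)² = 1.500 × (2.802/0.98)².
n₁ = 1.500 × 8.17 = 12.3.
Round up: n₁ = 13, giving n₂ = 2 × 13 = 26.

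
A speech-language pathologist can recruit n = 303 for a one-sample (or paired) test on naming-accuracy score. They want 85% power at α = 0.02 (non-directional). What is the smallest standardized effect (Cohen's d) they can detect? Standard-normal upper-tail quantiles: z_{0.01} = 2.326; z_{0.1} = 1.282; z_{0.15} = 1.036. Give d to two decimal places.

For a single sample (or paired design) of n = 303: d_min = (z_{α/2} + z_β)/√n.
z-sum = 2.326 + 1.036 = 3.362.
d_min = 3.362 / √303 = 3.362 / 17.407 = 0.193.

d_min ≈ 0.19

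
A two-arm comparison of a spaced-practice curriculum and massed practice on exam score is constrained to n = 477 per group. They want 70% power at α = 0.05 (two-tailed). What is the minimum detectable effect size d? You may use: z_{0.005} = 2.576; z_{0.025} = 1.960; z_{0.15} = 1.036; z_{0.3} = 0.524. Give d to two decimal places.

d_min ≈ 0.16

For two independent groups of n = 477 each: d_min = (z_{α/2} + z_β)·√(2/n).
z-sum = 1.960 + 0.524 = 2.484.
d_min = 2.484 × √(2/477) = 2.484 × 0.0648 = 0.161.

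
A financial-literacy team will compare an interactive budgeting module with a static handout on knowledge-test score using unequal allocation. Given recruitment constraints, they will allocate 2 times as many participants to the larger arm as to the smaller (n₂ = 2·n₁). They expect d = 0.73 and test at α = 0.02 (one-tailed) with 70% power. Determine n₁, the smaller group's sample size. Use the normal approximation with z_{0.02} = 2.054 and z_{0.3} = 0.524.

With allocation ratio k = n₂/n₁ = 2, Var(x̄₁−x̄₂) = σ²(1/n₁ + 1/(k·n₁)) = σ²·(k+1)/(k·n₁).
So n₁ = (1 + 1/k)·((z_{α} + z_β)/d)² = 1.500 × (2.578/0.73)².
n₁ = 1.500 × 12.47 = 18.7.
Round up: n₁ = 19, giving n₂ = 2 × 19 = 38.

n₁ = 19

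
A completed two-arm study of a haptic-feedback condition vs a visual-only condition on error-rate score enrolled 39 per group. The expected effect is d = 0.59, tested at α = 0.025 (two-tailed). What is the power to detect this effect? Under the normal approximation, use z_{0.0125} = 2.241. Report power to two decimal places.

For two equal groups, power = Φ(d·√(n/2) − z_{α/2}).
d·√(n/2) = 0.59 × √(39/2) = 0.59 × 4.416 = 2.605.
z_β = 2.605 − 2.241 = 0.364.
Power = Φ(0.364) = 0.642.

power ≈ 0.64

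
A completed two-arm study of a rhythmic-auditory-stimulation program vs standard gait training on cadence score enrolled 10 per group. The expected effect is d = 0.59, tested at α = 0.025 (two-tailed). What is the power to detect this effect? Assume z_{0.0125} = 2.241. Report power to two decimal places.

For two equal groups, power = Φ(d·√(n/2) − z_{α/2}).
d·√(n/2) = 0.59 × √(10/2) = 0.59 × 2.236 = 1.319.
z_β = 1.319 − 2.241 = -0.922.
Power = Φ(-0.922) = 0.178.

power ≈ 0.18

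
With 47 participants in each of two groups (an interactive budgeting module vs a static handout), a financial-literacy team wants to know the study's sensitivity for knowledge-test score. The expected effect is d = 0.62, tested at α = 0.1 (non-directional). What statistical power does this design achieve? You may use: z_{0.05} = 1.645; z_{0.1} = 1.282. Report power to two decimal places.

For two equal groups, power = Φ(d·√(n/2) − z_{α/2}).
d·√(n/2) = 0.62 × √(47/2) = 0.62 × 4.848 = 3.006.
z_β = 3.006 − 1.645 = 1.361.
Power = Φ(1.361) = 0.913.

power ≈ 0.91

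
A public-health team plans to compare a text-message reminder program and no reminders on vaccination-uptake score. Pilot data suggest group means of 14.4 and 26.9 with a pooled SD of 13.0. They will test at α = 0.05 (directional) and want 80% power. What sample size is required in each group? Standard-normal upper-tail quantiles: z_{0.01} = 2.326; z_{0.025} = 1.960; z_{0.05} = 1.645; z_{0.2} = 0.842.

n = 14 per group

Cohen's d = |M₁ − M₂| / SD_pooled = |14.4 − 26.9| / 13.0 = 12.5 / 13.0 = 0.962.
For two independent groups with equal n: n = 2·((z_{α} + z_β) / d)².
z_{α} + z_β = 1.645 + 0.842 = 2.487.
n = 2 × (2.487 / 0.962)² = 2 × 2.585² = 2 × 6.68 = 13.4.
Round up to the next whole participant.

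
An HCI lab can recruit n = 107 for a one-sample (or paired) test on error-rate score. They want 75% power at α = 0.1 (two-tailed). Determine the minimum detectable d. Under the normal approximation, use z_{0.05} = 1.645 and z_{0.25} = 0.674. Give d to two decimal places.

d_min ≈ 0.22

For a single sample (or paired design) of n = 107: d_min = (z_{α/2} + z_β)/√n.
z-sum = 1.645 + 0.674 = 2.319.
d_min = 2.319 / √107 = 2.319 / 10.344 = 0.224.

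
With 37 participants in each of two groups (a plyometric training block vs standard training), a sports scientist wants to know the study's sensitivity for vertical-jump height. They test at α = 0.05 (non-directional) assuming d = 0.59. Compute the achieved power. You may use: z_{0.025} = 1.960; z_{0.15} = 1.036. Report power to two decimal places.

For two equal groups, power = Φ(d·√(n/2) − z_{α/2}).
d·√(n/2) = 0.59 × √(37/2) = 0.59 × 4.301 = 2.538.
z_β = 2.538 − 1.960 = 0.578.
Power = Φ(0.578) = 0.718.

power ≈ 0.72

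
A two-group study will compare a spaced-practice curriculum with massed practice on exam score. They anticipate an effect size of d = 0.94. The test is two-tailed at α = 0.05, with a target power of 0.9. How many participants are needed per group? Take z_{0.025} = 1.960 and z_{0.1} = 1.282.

For two independent groups with equal n: n = 2·((z_{α/2} + z_β) / d)².
z_{α/2} + z_β = 1.960 + 1.282 = 3.242.
n = 2 × (3.242 / 0.94)² = 2 × 3.449² = 2 × 11.90 = 23.8.
Round up to the next whole participant.

n = 24 per group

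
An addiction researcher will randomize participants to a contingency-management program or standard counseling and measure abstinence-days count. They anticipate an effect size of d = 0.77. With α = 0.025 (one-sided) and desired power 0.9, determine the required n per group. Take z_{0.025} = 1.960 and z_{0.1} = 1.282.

For two independent groups with equal n: n = 2·((z_{α} + z_β) / d)².
z_{α} + z_β = 1.960 + 1.282 = 3.242.
n = 2 × (3.242 / 0.77)² = 2 × 4.210² = 2 × 17.73 = 35.5.
Round up to the next whole participant.

n = 36 per group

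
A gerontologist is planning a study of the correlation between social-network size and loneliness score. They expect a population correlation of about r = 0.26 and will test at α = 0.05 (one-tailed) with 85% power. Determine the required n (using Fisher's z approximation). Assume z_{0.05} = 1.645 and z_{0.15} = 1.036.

n = 105

Fisher's z: C = ½·ln((1+r)/(1−r)) = ½·ln(1.7027) = 0.2661.
n = ((z_{α} + z_β)/C)² + 3.
(1.645 + 1.036) / 0.2661 = 2.681 / 0.2661 = 10.075.
n = 10.075² + 3 = 101.51 + 3 = 104.5.
Round up.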